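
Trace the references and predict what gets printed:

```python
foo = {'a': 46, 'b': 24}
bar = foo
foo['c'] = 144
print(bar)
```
{'a': 46, 'b': 24, 'c': 144}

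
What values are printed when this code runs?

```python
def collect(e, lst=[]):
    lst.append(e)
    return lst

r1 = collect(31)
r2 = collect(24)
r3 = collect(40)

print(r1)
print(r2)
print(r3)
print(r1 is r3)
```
[31, 24, 40]
[31, 24, 40]
[31, 24, 40]
True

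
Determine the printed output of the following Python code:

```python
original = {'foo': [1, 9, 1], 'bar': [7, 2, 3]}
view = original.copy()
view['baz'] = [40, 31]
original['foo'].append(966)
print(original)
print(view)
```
{'foo': [1, 9, 1, 966], 'bar': [7, 2, 3]}
{'foo': [1, 9, 1, 966], 'bar': [7, 2, 3], 'baz': [40, 31]}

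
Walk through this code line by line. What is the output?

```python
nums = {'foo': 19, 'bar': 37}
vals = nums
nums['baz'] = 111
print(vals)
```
{'foo': 19, 'bar': 37, 'baz': 111}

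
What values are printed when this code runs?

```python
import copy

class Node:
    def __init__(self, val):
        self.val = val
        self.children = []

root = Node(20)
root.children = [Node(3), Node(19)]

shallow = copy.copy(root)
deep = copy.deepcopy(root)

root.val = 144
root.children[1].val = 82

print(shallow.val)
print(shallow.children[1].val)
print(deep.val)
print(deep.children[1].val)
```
20
82
20
19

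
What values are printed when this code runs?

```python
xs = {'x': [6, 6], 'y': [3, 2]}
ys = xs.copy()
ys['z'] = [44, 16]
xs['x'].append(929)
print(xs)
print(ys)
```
{'x': [6, 6, 929], 'y': [3, 2]}
{'x': [6, 6, 929], 'y': [3, 2], 'z': [44, 16]}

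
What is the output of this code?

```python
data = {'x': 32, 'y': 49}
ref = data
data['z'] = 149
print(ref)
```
{'x': 32, 'y': 49, 'z': 149}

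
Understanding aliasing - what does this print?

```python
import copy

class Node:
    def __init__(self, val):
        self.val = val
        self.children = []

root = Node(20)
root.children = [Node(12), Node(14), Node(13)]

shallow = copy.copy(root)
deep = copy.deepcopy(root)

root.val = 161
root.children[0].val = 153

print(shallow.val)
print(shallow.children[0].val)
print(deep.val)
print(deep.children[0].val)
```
20
153
20
12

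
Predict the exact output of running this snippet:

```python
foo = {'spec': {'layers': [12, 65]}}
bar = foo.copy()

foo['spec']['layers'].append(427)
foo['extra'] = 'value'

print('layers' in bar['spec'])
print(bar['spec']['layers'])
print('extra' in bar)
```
True
[12, 65, 427]
False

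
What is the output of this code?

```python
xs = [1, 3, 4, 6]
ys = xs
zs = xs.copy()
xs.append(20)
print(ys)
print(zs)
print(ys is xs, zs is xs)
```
[1, 3, 4, 6, 20]
[1, 3, 4, 6]
True False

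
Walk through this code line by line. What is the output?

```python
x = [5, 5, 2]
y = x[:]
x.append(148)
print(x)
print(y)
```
[5, 5, 2, 148]
[5, 5, 2]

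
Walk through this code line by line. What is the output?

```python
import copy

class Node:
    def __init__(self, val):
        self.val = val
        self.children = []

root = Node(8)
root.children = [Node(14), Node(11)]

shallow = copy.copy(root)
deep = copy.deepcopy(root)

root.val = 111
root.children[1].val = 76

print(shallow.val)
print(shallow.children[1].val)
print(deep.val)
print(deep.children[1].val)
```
8
76
8
11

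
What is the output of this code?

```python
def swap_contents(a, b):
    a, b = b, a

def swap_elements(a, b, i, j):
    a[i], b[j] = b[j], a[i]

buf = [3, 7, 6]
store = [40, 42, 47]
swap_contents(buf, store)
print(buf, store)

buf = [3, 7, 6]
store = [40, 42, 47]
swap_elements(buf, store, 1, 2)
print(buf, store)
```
[3, 7, 6] [40, 42, 47]
[3, 47, 6] [40, 42, 7]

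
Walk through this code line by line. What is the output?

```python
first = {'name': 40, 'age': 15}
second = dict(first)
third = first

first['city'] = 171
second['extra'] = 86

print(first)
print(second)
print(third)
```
{'name': 40, 'age': 15, 'city': 171}
{'name': 40, 'age': 15, 'extra': 86}
{'name': 40, 'age': 15, 'city': 171}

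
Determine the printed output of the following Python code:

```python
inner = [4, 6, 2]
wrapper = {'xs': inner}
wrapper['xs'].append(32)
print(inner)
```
[4, 6, 2, 32]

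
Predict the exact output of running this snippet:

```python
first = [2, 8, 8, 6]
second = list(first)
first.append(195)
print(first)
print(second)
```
[2, 8, 8, 6, 195]
[2, 8, 8, 6]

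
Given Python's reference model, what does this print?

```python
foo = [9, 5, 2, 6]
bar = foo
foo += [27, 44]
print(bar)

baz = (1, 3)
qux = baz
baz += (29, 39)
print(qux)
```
[9, 5, 2, 6, 27, 44]
(1, 3)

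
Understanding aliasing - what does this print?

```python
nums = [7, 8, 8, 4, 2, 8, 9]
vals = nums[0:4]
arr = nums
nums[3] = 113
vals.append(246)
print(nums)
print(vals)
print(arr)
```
[7, 8, 8, 113, 2, 8, 9]
[7, 8, 8, 4, 246]
[7, 8, 8, 113, 2, 8, 9]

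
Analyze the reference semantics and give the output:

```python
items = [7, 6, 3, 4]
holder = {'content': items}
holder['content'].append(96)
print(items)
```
[7, 6, 3, 4, 96]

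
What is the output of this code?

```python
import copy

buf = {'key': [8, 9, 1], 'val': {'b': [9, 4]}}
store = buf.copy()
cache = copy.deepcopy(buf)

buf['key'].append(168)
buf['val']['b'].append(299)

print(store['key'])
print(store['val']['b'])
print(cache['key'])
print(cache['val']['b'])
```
[8, 9, 1, 168]
[9, 4, 299]
[8, 9, 1]
[9, 4]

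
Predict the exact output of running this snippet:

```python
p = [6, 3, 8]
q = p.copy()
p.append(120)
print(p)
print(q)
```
[6, 3, 8, 120]
[6, 3, 8]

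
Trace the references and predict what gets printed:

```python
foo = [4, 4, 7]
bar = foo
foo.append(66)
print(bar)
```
[4, 4, 7, 66]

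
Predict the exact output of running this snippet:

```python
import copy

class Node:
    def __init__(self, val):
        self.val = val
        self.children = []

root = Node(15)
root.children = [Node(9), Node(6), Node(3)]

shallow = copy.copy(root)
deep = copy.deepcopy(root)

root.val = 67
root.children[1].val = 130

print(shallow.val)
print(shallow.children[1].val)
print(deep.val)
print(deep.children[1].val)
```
15
130
15
6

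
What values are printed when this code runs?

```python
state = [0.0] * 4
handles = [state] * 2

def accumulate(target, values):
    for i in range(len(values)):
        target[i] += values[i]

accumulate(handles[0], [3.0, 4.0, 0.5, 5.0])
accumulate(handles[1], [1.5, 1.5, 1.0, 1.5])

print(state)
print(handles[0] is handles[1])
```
[4.5, 5.5, 1.5, 6.5]
True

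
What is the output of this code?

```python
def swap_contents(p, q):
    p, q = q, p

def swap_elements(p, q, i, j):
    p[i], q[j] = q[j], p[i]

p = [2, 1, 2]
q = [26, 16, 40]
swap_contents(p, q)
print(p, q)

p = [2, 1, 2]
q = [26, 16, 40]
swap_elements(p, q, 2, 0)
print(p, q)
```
[2, 1, 2] [26, 16, 40]
[2, 1, 26] [2, 16, 40]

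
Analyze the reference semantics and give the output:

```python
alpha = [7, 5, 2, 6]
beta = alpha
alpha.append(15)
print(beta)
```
[7, 5, 2, 6, 15]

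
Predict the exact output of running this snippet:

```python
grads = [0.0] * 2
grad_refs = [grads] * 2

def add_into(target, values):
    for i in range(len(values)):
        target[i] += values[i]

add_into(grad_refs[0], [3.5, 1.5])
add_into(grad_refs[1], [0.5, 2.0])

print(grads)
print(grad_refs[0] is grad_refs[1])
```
[4.0, 3.5]
True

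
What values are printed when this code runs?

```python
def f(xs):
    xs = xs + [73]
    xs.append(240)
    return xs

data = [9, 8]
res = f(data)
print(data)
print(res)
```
[9, 8]
[9, 8, 73, 240]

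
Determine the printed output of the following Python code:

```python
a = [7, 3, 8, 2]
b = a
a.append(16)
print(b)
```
[7, 3, 8, 2, 16]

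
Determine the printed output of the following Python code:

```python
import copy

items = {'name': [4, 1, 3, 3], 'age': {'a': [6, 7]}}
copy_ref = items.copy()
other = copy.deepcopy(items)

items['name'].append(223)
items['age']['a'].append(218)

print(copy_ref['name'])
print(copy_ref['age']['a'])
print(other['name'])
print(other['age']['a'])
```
[4, 1, 3, 3, 223]
[6, 7, 218]
[4, 1, 3, 3]
[6, 7]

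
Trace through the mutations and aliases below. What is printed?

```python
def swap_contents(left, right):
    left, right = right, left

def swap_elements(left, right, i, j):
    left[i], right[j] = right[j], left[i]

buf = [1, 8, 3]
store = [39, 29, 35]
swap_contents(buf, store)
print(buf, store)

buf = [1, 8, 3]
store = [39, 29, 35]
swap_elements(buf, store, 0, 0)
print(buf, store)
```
[1, 8, 3] [39, 29, 35]
[39, 8, 3] [1, 29, 35]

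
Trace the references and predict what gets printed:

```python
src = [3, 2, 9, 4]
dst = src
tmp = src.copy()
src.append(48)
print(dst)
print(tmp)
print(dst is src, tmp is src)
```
[3, 2, 9, 4, 48]
[3, 2, 9, 4]
True False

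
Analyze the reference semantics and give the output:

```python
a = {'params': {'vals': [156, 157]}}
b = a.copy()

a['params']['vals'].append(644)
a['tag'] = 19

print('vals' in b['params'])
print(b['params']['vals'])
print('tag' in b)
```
True
[156, 157, 644]
False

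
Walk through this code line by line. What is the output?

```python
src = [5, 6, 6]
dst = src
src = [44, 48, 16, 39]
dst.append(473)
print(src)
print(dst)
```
[44, 48, 16, 39]
[5, 6, 6, 473]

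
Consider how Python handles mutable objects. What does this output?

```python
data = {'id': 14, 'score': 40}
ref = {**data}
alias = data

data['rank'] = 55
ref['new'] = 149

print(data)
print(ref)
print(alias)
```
{'id': 14, 'score': 40, 'rank': 55}
{'id': 14, 'score': 40, 'new': 149}
{'id': 14, 'score': 40, 'rank': 55}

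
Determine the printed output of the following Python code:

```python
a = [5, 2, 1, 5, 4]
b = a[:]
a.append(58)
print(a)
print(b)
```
[5, 2, 1, 5, 4, 58]
[5, 2, 1, 5, 4]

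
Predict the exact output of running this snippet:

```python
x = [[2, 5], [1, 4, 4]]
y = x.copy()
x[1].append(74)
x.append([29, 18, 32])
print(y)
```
[[2, 5], [1, 4, 4, 74]]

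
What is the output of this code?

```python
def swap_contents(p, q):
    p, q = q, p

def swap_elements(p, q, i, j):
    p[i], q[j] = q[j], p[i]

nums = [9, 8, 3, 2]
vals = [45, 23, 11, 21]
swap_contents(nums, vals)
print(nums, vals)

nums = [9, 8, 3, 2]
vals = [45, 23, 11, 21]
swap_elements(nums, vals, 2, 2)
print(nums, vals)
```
[9, 8, 3, 2] [45, 23, 11, 21]
[9, 8, 11, 2] [45, 23, 3, 21]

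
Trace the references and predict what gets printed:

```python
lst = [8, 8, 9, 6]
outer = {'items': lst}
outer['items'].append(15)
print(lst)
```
[8, 8, 9, 6, 15]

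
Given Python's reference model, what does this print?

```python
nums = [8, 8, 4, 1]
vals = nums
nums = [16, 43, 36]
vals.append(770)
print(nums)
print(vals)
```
[16, 43, 36]
[8, 8, 4, 1, 770]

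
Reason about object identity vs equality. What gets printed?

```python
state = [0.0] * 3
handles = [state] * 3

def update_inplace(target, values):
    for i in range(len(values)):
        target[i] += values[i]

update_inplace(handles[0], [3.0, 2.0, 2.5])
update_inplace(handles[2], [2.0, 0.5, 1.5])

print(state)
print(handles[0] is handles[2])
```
[5.0, 2.5, 4.0]
True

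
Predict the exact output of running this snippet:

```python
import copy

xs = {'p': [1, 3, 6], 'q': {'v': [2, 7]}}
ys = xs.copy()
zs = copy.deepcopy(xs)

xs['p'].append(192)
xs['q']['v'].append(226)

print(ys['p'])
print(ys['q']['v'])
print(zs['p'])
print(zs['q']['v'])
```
[1, 3, 6, 192]
[2, 7, 226]
[1, 3, 6]
[2, 7]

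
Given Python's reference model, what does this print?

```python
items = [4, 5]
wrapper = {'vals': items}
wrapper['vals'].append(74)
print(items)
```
[4, 5, 74]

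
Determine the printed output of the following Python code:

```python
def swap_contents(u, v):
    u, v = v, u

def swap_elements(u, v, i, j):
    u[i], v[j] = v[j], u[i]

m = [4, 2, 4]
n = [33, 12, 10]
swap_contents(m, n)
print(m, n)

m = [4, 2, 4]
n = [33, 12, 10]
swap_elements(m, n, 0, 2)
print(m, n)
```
[4, 2, 4] [33, 12, 10]
[10, 2, 4] [33, 12, 4]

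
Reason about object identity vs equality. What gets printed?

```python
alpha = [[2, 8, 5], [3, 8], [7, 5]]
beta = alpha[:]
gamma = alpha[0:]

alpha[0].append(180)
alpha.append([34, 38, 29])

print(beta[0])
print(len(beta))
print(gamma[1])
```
[2, 8, 5, 180]
3
[3, 8]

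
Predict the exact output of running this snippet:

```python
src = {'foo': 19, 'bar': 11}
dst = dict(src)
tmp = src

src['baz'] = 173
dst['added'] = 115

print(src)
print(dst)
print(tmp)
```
{'foo': 19, 'bar': 11, 'baz': 173}
{'foo': 19, 'bar': 11, 'added': 115}
{'foo': 19, 'bar': 11, 'baz': 173}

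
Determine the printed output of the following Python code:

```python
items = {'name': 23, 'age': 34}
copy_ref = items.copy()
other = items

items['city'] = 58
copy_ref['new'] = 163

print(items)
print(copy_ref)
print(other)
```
{'name': 23, 'age': 34, 'city': 58}
{'name': 23, 'age': 34, 'new': 163}
{'name': 23, 'age': 34, 'city': 58}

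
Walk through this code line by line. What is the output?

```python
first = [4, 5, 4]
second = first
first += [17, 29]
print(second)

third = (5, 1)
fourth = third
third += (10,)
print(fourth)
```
[4, 5, 4, 17, 29]
(5, 1)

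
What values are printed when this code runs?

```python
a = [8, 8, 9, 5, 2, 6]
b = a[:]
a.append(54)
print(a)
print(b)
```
[8, 8, 9, 5, 2, 6, 54]
[8, 8, 9, 5, 2, 6]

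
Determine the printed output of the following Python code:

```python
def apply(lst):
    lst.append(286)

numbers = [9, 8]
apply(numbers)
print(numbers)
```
[9, 8, 286]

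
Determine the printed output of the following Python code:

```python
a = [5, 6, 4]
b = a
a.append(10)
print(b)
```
[5, 6, 4, 10]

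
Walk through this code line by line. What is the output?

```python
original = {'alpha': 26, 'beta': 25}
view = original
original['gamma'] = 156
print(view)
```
{'alpha': 26, 'beta': 25, 'gamma': 156}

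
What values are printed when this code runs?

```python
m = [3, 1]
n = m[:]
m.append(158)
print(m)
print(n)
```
[3, 1, 158]
[3, 1]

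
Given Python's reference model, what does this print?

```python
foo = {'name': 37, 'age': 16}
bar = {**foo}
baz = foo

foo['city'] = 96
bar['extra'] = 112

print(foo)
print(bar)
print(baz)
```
{'name': 37, 'age': 16, 'city': 96}
{'name': 37, 'age': 16, 'extra': 112}
{'name': 37, 'age': 16, 'city': 96}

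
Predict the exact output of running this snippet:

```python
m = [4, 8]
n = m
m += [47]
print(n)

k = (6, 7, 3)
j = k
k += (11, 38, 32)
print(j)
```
[4, 8, 47]
(6, 7, 3)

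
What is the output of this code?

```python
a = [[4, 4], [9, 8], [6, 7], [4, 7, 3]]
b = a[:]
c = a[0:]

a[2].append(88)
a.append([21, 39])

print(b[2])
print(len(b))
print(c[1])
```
[6, 7, 88]
4
[9, 8]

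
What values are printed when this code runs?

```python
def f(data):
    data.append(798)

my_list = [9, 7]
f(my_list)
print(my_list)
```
[9, 7, 798]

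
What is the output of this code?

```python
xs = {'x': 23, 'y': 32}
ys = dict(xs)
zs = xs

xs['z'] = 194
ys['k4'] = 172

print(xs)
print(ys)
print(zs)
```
{'x': 23, 'y': 32, 'z': 194}
{'x': 23, 'y': 32, 'k4': 172}
{'x': 23, 'y': 32, 'z': 194}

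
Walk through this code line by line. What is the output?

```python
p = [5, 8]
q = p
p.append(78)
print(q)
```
[5, 8, 78]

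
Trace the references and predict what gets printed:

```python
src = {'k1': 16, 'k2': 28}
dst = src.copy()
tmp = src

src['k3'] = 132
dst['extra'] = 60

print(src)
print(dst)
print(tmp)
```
{'k1': 16, 'k2': 28, 'k3': 132}
{'k1': 16, 'k2': 28, 'extra': 60}
{'k1': 16, 'k2': 28, 'k3': 132}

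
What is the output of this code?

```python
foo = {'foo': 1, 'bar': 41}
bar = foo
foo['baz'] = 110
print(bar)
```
{'foo': 1, 'bar': 41, 'baz': 110}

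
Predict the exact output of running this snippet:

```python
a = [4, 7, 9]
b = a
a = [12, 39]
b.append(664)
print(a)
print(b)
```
[12, 39]
[4, 7, 9, 664]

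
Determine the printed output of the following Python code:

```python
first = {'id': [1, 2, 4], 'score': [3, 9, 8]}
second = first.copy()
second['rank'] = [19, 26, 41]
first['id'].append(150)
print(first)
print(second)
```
{'id': [1, 2, 4, 150], 'score': [3, 9, 8]}
{'id': [1, 2, 4, 150], 'score': [3, 9, 8], 'rank': [19, 26, 41]}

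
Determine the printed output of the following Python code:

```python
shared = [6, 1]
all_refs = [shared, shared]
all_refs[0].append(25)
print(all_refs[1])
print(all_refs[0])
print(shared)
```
[6, 1, 25]
[6, 1, 25]
[6, 1, 25]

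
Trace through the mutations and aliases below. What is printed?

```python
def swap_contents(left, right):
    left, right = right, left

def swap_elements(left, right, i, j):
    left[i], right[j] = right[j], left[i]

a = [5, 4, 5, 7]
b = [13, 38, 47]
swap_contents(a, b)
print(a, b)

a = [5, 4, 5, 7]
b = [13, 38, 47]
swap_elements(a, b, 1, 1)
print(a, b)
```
[5, 4, 5, 7] [13, 38, 47]
[5, 38, 5, 7] [13, 4, 47]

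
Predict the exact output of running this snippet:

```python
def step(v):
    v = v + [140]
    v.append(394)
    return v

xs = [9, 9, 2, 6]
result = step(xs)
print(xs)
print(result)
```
[9, 9, 2, 6]
[9, 9, 2, 6, 140, 394]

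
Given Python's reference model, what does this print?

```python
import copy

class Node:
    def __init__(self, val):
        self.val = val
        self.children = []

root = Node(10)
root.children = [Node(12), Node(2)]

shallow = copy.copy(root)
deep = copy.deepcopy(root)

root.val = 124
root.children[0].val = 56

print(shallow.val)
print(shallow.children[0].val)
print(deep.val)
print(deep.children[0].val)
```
10
56
10
12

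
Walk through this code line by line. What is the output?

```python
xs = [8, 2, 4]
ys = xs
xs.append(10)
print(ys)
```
[8, 2, 4, 10]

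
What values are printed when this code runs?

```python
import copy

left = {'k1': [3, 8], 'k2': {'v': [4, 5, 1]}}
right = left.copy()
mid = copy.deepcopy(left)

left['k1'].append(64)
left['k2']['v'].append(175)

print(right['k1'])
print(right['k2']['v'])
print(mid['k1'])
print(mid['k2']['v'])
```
[3, 8, 64]
[4, 5, 1, 175]
[3, 8]
[4, 5, 1]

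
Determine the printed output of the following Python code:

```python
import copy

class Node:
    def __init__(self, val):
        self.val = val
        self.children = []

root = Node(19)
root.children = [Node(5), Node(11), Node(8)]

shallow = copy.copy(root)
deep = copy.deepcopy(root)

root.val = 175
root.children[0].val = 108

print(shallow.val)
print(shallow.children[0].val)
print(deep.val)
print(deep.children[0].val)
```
19
108
19
5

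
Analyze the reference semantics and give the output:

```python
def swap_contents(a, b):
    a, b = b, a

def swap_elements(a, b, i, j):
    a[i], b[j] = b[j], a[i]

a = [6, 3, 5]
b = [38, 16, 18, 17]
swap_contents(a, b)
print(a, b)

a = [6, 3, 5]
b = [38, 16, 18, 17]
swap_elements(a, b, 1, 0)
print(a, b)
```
[6, 3, 5] [38, 16, 18, 17]
[6, 38, 5] [3, 16, 18, 17]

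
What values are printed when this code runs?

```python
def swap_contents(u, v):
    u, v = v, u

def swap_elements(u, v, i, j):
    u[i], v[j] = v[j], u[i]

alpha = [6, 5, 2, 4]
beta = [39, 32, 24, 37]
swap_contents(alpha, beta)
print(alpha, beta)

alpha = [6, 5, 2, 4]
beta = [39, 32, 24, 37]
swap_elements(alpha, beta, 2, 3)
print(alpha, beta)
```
[6, 5, 2, 4] [39, 32, 24, 37]
[6, 5, 37, 4] [39, 32, 24, 2]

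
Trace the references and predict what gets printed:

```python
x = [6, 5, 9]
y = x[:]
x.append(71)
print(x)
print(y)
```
[6, 5, 9, 71]
[6, 5, 9]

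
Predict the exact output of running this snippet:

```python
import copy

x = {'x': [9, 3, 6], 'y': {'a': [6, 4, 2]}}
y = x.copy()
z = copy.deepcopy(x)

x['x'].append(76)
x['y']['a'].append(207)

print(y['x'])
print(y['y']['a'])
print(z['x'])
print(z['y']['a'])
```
[9, 3, 6, 76]
[6, 4, 2, 207]
[9, 3, 6]
[6, 4, 2]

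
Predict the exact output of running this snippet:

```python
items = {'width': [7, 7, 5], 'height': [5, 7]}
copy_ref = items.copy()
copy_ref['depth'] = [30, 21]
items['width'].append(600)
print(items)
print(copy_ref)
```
{'width': [7, 7, 5, 600], 'height': [5, 7]}
{'width': [7, 7, 5, 600], 'height': [5, 7], 'depth': [30, 21]}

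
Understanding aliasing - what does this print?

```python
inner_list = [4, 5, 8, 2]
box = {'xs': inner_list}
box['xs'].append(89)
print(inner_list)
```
[4, 5, 8, 2, 89]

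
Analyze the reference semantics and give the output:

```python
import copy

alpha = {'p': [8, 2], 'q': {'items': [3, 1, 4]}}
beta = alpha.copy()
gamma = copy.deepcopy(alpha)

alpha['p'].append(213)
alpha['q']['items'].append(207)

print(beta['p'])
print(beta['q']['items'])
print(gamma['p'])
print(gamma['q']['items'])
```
[8, 2, 213]
[3, 1, 4, 207]
[8, 2]
[3, 1, 4]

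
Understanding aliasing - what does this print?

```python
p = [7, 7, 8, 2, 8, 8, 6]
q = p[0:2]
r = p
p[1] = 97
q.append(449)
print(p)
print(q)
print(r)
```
[7, 97, 8, 2, 8, 8, 6]
[7, 7, 449]
[7, 97, 8, 2, 8, 8, 6]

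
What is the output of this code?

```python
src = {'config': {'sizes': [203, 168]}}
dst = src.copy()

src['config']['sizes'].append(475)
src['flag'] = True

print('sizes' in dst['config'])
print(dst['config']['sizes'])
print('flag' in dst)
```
True
[203, 168, 475]
False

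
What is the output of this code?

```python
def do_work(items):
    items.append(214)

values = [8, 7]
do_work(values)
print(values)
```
[8, 7, 214]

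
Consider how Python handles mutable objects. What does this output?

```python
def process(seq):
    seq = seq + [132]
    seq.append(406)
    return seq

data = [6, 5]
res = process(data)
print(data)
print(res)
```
[6, 5]
[6, 5, 132, 406]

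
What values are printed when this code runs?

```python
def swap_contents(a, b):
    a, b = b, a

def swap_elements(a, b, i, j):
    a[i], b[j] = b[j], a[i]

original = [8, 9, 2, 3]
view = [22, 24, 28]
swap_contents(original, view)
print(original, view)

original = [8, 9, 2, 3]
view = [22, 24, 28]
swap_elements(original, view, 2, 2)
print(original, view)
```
[8, 9, 2, 3] [22, 24, 28]
[8, 9, 28, 3] [22, 24, 2]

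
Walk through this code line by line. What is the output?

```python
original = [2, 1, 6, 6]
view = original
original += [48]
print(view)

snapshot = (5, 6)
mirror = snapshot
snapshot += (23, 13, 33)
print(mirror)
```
[2, 1, 6, 6, 48]
(5, 6)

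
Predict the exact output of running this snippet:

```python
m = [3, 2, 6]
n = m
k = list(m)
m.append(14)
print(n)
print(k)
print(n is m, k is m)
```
[3, 2, 6, 14]
[3, 2, 6]
True False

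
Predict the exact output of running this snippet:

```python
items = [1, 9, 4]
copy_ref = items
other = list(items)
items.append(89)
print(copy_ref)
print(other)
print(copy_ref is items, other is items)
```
[1, 9, 4, 89]
[1, 9, 4]
True False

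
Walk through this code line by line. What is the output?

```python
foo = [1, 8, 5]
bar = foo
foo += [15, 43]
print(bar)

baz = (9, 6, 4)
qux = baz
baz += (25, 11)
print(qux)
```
[1, 8, 5, 15, 43]
(9, 6, 4)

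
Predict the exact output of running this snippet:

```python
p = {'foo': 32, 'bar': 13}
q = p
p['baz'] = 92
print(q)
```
{'foo': 32, 'bar': 13, 'baz': 92}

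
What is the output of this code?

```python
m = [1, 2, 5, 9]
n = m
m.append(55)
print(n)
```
[1, 2, 5, 9, 55]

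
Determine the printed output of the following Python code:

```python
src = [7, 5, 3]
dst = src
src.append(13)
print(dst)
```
[7, 5, 3, 13]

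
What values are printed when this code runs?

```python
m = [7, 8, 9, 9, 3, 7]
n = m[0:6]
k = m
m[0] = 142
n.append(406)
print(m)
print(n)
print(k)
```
[142, 8, 9, 9, 3, 7]
[7, 8, 9, 9, 3, 7, 406]
[142, 8, 9, 9, 3, 7]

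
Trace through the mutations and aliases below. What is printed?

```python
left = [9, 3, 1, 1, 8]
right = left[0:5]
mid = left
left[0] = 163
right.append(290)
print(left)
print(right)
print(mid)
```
[163, 3, 1, 1, 8]
[9, 3, 1, 1, 8, 290]
[163, 3, 1, 1, 8]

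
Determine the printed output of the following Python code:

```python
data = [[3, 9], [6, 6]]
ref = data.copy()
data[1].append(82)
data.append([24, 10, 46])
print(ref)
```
[[3, 9], [6, 6, 82]]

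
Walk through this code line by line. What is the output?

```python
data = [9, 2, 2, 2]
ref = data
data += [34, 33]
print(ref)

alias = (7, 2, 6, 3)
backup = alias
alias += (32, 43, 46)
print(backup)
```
[9, 2, 2, 2, 34, 33]
(7, 2, 6, 3)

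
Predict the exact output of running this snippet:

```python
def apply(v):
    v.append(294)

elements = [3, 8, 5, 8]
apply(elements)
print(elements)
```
[3, 8, 5, 8, 294]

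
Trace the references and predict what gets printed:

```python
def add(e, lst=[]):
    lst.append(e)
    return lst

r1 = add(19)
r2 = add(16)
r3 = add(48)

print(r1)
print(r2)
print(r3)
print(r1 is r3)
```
[19, 16, 48]
[19, 16, 48]
[19, 16, 48]
True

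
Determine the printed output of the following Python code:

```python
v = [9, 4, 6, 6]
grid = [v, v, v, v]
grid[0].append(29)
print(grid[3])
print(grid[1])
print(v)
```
[9, 4, 6, 6, 29]
[9, 4, 6, 6, 29]
[9, 4, 6, 6, 29]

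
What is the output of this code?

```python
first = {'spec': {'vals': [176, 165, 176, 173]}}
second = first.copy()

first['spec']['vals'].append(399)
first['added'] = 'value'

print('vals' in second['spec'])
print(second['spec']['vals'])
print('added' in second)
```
True
[176, 165, 176, 173, 399]
False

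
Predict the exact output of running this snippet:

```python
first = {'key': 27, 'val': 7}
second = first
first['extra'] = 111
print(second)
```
{'key': 27, 'val': 7, 'extra': 111}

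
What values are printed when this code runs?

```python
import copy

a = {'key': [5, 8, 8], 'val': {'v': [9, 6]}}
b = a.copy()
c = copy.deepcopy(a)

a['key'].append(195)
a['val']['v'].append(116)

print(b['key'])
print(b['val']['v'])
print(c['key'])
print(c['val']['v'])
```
[5, 8, 8, 195]
[9, 6, 116]
[5, 8, 8]
[9, 6]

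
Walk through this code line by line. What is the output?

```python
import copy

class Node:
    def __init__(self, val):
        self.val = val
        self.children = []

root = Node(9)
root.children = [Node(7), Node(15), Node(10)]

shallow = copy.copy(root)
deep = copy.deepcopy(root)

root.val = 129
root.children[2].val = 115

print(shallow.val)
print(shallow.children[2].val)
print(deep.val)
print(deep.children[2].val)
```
9
115
9
10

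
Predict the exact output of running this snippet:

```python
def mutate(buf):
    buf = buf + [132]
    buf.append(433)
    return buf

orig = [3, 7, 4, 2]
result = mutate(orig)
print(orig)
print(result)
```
[3, 7, 4, 2]
[3, 7, 4, 2, 132, 433]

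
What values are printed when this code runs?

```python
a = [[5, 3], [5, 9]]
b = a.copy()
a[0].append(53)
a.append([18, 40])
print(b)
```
[[5, 3, 53], [5, 9]]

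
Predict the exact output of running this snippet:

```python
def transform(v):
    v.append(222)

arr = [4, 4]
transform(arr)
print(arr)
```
[4, 4, 222]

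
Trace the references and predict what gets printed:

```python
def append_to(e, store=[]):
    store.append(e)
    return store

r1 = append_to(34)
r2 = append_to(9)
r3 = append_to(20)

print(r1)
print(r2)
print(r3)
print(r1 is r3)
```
[34, 9, 20]
[34, 9, 20]
[34, 9, 20]
True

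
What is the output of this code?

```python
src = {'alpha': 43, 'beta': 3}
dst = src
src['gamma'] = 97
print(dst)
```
{'alpha': 43, 'beta': 3, 'gamma': 97}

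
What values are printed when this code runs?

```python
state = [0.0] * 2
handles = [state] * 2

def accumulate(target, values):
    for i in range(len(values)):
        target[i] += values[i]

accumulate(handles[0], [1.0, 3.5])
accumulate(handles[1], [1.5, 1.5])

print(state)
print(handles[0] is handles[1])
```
[2.5, 5.0]
True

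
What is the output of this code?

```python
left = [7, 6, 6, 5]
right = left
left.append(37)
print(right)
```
[7, 6, 6, 5, 37]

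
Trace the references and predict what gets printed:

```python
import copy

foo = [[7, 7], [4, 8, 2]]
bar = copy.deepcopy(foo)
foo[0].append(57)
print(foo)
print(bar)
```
[[7, 7, 57], [4, 8, 2]]
[[7, 7], [4, 8, 2]]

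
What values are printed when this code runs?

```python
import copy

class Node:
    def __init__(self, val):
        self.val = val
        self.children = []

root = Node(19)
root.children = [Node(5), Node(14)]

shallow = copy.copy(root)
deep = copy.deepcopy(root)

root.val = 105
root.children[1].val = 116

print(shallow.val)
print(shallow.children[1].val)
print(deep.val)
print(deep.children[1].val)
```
19
116
19
14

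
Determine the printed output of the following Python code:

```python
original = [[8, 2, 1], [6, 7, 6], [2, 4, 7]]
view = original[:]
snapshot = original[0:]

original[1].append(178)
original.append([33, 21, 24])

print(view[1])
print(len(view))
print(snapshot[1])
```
[6, 7, 6, 178]
3
[6, 7, 6, 178]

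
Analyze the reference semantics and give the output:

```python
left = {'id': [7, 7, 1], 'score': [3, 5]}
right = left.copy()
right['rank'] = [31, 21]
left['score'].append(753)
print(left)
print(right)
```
{'id': [7, 7, 1], 'score': [3, 5, 753]}
{'id': [7, 7, 1], 'score': [3, 5, 753], 'rank': [31, 21]}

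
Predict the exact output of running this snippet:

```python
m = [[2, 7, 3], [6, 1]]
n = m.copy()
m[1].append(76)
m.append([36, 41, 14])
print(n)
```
[[2, 7, 3], [6, 1, 76]]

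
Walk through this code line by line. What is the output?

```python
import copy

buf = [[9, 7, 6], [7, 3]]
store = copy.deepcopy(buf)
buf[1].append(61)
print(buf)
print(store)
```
[[9, 7, 6], [7, 3, 61]]
[[9, 7, 6], [7, 3]]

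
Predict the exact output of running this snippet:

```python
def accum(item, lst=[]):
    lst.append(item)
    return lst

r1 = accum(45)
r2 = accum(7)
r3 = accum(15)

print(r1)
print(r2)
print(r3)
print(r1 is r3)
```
[45, 7, 15]
[45, 7, 15]
[45, 7, 15]
True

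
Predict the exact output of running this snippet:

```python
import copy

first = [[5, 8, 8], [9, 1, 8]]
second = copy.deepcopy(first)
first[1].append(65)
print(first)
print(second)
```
[[5, 8, 8], [9, 1, 8, 65]]
[[5, 8, 8], [9, 1, 8]]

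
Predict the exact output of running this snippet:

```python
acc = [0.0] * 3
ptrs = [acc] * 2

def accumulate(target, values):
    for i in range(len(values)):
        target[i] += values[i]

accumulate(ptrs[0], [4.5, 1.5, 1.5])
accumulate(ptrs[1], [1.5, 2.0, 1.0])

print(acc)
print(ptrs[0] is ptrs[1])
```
[6.0, 3.5, 2.5]
True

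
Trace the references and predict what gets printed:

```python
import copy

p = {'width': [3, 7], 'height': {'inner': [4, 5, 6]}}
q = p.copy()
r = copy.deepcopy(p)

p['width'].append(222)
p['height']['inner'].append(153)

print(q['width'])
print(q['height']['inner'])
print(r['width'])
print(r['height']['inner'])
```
[3, 7, 222]
[4, 5, 6, 153]
[3, 7]
[4, 5, 6]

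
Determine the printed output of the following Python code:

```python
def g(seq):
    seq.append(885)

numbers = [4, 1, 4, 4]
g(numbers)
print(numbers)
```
[4, 1, 4, 4, 885]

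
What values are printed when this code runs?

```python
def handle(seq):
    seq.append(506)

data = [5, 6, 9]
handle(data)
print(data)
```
[5, 6, 9, 506]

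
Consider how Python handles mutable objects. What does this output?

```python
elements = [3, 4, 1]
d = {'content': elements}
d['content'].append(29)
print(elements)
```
[3, 4, 1, 29]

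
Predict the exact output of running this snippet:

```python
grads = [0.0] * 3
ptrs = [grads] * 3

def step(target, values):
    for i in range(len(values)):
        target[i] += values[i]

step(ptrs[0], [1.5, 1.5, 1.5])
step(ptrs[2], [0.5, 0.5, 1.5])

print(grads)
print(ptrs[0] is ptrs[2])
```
[2.0, 2.0, 3.0]
True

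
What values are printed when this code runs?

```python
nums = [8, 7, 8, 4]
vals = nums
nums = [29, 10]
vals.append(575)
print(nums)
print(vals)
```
[29, 10]
[8, 7, 8, 4, 575]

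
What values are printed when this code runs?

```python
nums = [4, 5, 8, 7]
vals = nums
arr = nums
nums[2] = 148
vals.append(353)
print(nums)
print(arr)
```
[4, 5, 148, 7, 353]
[4, 5, 148, 7, 353]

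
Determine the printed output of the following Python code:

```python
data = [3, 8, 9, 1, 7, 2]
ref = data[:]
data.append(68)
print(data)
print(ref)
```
[3, 8, 9, 1, 7, 2, 68]
[3, 8, 9, 1, 7, 2]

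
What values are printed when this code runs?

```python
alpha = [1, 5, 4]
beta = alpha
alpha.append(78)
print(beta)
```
[1, 5, 4, 78]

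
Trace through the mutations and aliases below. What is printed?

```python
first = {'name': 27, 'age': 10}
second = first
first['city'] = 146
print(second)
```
{'name': 27, 'age': 10, 'city': 146}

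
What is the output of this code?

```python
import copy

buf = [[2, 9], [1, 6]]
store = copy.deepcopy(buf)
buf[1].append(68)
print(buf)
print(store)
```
[[2, 9], [1, 6, 68]]
[[2, 9], [1, 6]]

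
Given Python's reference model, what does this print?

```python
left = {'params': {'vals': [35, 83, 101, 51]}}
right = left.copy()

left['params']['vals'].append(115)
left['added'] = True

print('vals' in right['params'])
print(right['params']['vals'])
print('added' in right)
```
True
[35, 83, 101, 51, 115]
False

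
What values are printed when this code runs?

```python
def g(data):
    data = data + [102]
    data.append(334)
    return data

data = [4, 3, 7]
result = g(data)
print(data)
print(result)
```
[4, 3, 7]
[4, 3, 7, 102, 334]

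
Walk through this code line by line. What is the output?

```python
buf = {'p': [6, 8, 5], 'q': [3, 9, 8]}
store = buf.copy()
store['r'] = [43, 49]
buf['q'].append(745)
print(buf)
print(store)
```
{'p': [6, 8, 5], 'q': [3, 9, 8, 745]}
{'p': [6, 8, 5], 'q': [3, 9, 8, 745], 'r': [43, 49]}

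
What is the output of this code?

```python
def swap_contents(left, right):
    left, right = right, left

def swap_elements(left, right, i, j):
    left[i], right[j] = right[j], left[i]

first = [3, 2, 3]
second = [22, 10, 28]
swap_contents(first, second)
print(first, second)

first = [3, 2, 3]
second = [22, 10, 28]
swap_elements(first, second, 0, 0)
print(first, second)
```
[3, 2, 3] [22, 10, 28]
[22, 2, 3] [3, 10, 28]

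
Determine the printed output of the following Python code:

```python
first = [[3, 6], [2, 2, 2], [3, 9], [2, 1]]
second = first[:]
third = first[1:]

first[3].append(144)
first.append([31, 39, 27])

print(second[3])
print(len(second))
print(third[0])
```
[2, 1, 144]
4
[2, 2, 2]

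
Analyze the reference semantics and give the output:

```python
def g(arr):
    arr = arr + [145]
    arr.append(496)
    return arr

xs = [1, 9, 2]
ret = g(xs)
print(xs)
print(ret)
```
[1, 9, 2]
[1, 9, 2, 145, 496]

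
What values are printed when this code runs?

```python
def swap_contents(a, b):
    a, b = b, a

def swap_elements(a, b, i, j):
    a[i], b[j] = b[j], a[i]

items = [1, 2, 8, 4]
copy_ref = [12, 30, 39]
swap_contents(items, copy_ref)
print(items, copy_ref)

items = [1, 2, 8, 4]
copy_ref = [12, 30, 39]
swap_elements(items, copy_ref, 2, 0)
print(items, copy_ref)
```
[1, 2, 8, 4] [12, 30, 39]
[1, 2, 12, 4] [8, 30, 39]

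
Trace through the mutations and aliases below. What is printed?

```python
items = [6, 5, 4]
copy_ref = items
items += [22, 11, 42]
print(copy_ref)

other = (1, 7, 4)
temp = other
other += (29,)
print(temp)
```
[6, 5, 4, 22, 11, 42]
(1, 7, 4)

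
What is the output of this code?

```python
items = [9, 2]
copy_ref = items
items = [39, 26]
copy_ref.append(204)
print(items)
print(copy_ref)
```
[39, 26]
[9, 2, 204]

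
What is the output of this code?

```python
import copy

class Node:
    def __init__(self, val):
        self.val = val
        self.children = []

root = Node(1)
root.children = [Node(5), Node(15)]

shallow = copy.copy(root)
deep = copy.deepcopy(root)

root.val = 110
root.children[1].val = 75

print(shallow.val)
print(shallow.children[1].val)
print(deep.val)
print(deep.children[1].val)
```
1
75
1
15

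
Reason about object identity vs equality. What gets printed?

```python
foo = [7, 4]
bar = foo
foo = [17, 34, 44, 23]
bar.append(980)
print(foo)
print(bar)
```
[17, 34, 44, 23]
[7, 4, 980]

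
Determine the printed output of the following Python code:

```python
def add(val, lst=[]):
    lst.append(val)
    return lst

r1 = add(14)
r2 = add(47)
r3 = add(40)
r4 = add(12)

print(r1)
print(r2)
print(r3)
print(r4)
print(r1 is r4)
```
[14, 47, 40, 12]
[14, 47, 40, 12]
[14, 47, 40, 12]
[14, 47, 40, 12]
True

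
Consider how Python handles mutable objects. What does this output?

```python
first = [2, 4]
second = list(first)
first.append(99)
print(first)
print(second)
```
[2, 4, 99]
[2, 4]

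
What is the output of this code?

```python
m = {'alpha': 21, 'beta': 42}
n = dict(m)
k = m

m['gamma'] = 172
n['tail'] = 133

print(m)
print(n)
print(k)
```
{'alpha': 21, 'beta': 42, 'gamma': 172}
{'alpha': 21, 'beta': 42, 'tail': 133}
{'alpha': 21, 'beta': 42, 'gamma': 172}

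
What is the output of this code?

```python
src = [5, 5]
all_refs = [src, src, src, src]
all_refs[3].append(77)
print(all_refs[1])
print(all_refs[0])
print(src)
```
[5, 5, 77]
[5, 5, 77]
[5, 5, 77]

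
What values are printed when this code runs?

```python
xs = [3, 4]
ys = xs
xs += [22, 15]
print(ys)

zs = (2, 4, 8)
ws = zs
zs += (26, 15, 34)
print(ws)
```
[3, 4, 22, 15]
(2, 4, 8)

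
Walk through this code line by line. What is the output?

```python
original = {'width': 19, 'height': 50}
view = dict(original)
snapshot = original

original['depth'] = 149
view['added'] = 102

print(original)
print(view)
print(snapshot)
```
{'width': 19, 'height': 50, 'depth': 149}
{'width': 19, 'height': 50, 'added': 102}
{'width': 19, 'height': 50, 'depth': 149}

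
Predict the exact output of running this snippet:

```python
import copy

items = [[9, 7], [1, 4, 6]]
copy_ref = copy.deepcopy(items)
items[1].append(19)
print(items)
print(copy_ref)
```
[[9, 7], [1, 4, 6, 19]]
[[9, 7], [1, 4, 6]]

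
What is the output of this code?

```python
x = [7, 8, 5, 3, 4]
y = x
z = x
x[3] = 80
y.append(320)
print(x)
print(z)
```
[7, 8, 5, 80, 4, 320]
[7, 8, 5, 80, 4, 320]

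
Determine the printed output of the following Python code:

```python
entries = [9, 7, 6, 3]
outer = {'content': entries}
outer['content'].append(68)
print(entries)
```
[9, 7, 6, 3, 68]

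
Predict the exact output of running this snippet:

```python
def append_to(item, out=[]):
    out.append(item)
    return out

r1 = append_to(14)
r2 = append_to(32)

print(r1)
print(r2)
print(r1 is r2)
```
[14, 32]
[14, 32]
True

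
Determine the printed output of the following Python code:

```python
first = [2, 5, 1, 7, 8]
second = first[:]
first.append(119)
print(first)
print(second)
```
[2, 5, 1, 7, 8, 119]
[2, 5, 1, 7, 8]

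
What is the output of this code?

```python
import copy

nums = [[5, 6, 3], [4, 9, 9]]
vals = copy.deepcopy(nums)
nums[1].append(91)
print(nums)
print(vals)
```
[[5, 6, 3], [4, 9, 9, 91]]
[[5, 6, 3], [4, 9, 9]]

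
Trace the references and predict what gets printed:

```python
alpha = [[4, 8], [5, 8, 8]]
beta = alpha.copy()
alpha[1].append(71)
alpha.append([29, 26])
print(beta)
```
[[4, 8], [5, 8, 8, 71]]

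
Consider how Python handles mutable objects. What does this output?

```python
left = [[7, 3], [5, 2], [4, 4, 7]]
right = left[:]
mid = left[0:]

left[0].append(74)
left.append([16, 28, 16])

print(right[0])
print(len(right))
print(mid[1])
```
[7, 3, 74]
3
[5, 2]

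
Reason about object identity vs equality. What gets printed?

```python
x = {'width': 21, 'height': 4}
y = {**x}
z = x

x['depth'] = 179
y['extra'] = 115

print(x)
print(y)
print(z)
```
{'width': 21, 'height': 4, 'depth': 179}
{'width': 21, 'height': 4, 'extra': 115}
{'width': 21, 'height': 4, 'depth': 179}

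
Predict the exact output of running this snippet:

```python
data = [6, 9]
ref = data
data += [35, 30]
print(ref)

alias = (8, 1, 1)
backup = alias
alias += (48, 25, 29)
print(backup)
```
[6, 9, 35, 30]
(8, 1, 1)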